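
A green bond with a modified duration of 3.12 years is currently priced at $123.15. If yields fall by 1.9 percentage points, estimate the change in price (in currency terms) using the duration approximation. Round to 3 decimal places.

+$7.300

Duration approximation: ΔP/P ≈ -D_mod · Δy = -3.12 × (-0.019) = +0.059280.
ΔP ≈ 123.15 × (+0.059280) = +7.300332.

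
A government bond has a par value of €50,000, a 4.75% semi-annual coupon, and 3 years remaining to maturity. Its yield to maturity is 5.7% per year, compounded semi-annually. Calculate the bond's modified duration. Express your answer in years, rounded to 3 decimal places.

Periodic yield y = 0.0285. First find Macaulay duration:
  t   CF        PV=CF/(1+0.0285)^t    t·PV
  1     1,187.50     1,154.5941     1,154.5941
  2     1,187.50     1,122.6000     2,245.1999
  3     1,187.50     1,091.4924     3,274.4773
  4     1,187.50     1,061.2469     4,244.9876
  5     1,187.50     1,031.8395     5,159.1974
  6    51,187.50    43,245.2232   259,471.3392
  Σ                 48,706.9960   275,549.7955
P = 48,706.9960; Macaulay duration = 275,549.7955 / 48,706.9960 = 5.65729 half-year periods = 2.82865 years.
Modified duration = D_Mac / (1 + y) = 2.82865 / 1.0285 = 2.75026 years.

2.750 years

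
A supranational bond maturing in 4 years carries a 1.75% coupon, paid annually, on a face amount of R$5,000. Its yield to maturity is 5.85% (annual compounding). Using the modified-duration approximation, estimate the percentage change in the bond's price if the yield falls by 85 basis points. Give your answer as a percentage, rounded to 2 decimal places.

+3.12%

Periodic yield y = 0.0585. Modified duration first:
  t   CF        PV=CF/(1+0.0585)^t    t·PV
  1        87.50        82.6641        82.6641
  2        87.50        78.0956       156.1911
  3        87.50        73.7795       221.3384
  4     5,087.50     4,052.6675    16,210.6700
  Σ                  4,287.2067    16,670.8636
P = 4,287.2067; D_Mac = 3.88851 yrs; D_mod = 3.88851/(1+0.0585) = 3.67361 yrs.
ΔP/P ≈ -D_mod · Δy = -3.67361 × (-0.0085) = +0.031226 = +3.1226%.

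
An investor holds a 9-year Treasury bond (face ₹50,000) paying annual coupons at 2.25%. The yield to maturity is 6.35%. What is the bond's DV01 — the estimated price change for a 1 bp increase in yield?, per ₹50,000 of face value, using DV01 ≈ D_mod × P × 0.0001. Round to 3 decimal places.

Periodic yield y = 0.0635.
  t   CF        PV=CF/(1+0.0635)^t    t·PV
  1     1,125.00     1,057.8279     1,057.8279
  2     1,125.00       994.6666     1,989.3332
  3     1,125.00       935.2765     2,805.8296
  4     1,125.00       879.4326     3,517.7303
  5     1,125.00       826.9230     4,134.6148
  6     1,125.00       777.5486     4,665.2917
  7     1,125.00       731.1224     5,117.8565
  8     1,125.00       687.4681     5,499.7450
  9    51,125.00    29,376.2174   264,385.9562
  Σ                 36,266.4831   293,174.1853
P = 36,266.4831; D_Mac = 8.08389 yrs; D_mod = 7.60121 yrs.
DV01 ≈ 7.60121 × 36,266.4831 × 0.0001 = 27.566919.

₹27.567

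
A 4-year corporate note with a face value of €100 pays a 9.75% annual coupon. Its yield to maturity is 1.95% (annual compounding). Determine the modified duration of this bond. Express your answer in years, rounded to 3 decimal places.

3.495 years

Periodic yield y = 0.0195. First find Macaulay duration:
  t   CF        PV=CF/(1+0.0195)^t    t·PV
  1         9.75         9.5635         9.5635
  2         9.75         9.3806        18.7612
  3         9.75         9.2012        27.6035
  4       109.75       101.5911       406.3643
  Σ                    129.7364       462.2925
P = 129.7364; Macaulay duration = 462.2925 / 129.7364 = 3.56332 years.
Modified duration = D_Mac / (1 + y) = 3.56332 / 1.0195 = 3.49517 years.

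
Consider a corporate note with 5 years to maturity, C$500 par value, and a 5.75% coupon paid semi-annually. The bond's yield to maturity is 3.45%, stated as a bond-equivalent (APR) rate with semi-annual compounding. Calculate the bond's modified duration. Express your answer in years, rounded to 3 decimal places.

Periodic yield y = 0.01725. First find Macaulay duration:
  t   CF        PV=CF/(1+0.01725)^t    t·PV
  1       14.375        14.1312        14.1312
  2       14.375        13.8916        27.7832
  3       14.375        13.6560        40.9681
  4       14.375        13.4245        53.6979
  5       14.375        13.1968        65.9841
  6       14.375        12.9730        77.8382
  7       14.375        12.7530        89.2713
  8       14.375        12.5368       100.2943
  9       14.375        12.3242       110.9178
  10     514.375       433.5137     4,335.1374
  Σ                    552.4010     4,916.0236
P = 552.4010; Macaulay duration = 4,916.0236 / 552.4010 = 8.89938 half-year periods = 4.44969 years.
Modified duration = D_Mac / (1 + y) = 4.44969 / 1.01725 = 4.37423 years.

4.374 years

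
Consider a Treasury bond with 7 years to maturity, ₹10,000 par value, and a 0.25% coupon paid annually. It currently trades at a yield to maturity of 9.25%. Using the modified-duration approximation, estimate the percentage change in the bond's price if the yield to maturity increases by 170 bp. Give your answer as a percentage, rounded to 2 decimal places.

-10.77%

Periodic yield y = 0.0925. Modified duration first:
  t   CF        PV=CF/(1+0.0925)^t    t·PV
  1        25.00        22.8833        22.8833
  2        25.00        20.9458        41.8916
  3        25.00        19.1724        57.5171
  4        25.00        17.5491        70.1963
  5        25.00        16.0632        80.3161
  6        25.00        14.7032        88.2191
  7    10,025.00     5,396.7744    37,777.4206
  Σ                  5,508.0913    38,138.4442
P = 5,508.0913; D_Mac = 6.92408 yrs; D_mod = 6.92408/(1+0.0925) = 6.33783 yrs.
ΔP/P ≈ -D_mod · Δy = -6.33783 × (+0.017) = -0.107743 = -10.7743%.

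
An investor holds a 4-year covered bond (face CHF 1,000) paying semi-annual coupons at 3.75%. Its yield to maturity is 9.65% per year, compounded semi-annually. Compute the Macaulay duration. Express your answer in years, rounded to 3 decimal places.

Periodic yield y = 0.04825. Discount each cash flow and weight by its period:
  t   CF        PV=CF/(1+0.04825)^t    t·PV
  1        18.75        17.8870        17.8870
  2        18.75        17.0636        34.1273
  3        18.75        16.2782        48.8346
  4        18.75        15.5289        62.1158
  5        18.75        14.8142        74.0708
  6        18.75        14.1323        84.7936
  7        18.75        13.4818        94.3724
  8     1,018.75       698.7932     5,590.3454
  Σ                    807.9791     6,006.5469
Price P = Σ PV = 807.9791.
Macaulay duration = Σ(t·PV) / P = 6,006.5469 / 807.9791 = 7.43404 half-year periods.
In years: 7.43404 / 2 = 3.71702 years.

3.717 years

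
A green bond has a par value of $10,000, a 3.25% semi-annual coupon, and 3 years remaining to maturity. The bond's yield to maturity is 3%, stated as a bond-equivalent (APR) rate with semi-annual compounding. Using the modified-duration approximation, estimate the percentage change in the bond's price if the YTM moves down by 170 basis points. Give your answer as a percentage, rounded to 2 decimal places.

+4.83%

Periodic yield y = 0.015. Modified duration first:
  t   CF        PV=CF/(1+0.015)^t    t·PV
  1       162.50       160.0985       160.0985
  2       162.50       157.7325       315.4651
  3       162.50       155.4015       466.2045
  4       162.50       153.1049       612.4197
  5       162.50       150.8423       754.2115
  6    10,162.50     9,294.0350    55,764.2102
  Σ                 10,071.2148    58,072.6096
P = 10,071.2148; D_Mac = 5.76620 half-year periods = 2.88310 yrs; D_mod = 2.88310/(1+0.015) = 2.84049 yrs.
ΔP/P ≈ -D_mod · Δy = -2.84049 × (-0.017) = +0.048288 = +4.8288%.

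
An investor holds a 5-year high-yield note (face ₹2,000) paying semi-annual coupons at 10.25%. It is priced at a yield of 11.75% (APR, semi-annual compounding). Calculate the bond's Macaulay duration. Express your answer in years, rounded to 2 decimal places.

4.00 years

Periodic yield y = 0.05875. Discount each cash flow and weight by its period:
  t   CF        PV=CF/(1+0.05875)^t    t·PV
  1       102.50        96.8123        96.8123
  2       102.50        91.4402       182.8803
  3       102.50        86.3662       259.0985
  4       102.50        81.5737       326.2948
  5       102.50        77.0472       385.2359
  6       102.50        72.7718       436.6310
  7       102.50        68.7337       481.1361
  8       102.50        64.9197       519.3576
  9       102.50        61.3173       551.8557
  10    2,102.50     1,187.9599    11,879.5987
  Σ                  1,888.9419    15,118.9009
Price P = Σ PV = 1,888.9419.
Macaulay duration = Σ(t·PV) / P = 15,118.9009 / 1,888.9419 = 8.00390 half-year periods.
In years: 8.00390 / 2 = 4.00195 years.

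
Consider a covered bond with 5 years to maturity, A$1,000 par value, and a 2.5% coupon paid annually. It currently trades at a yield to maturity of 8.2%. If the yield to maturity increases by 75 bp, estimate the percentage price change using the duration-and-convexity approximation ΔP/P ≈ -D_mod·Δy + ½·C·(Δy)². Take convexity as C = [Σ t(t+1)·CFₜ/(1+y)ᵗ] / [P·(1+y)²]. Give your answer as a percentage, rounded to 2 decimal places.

With y = 0.082:
  t   CF        PV=CF/(1+0.082)^t    t·PV        t(t+1)·PV
  1        25.00        23.1054        23.1054          46.2107
  2        25.00        21.3543        42.7086         128.1258
  3        25.00        19.7360        59.2079         236.8315
  4        25.00        18.2403        72.9610         364.8052
  5     1,025.00       691.1743     3,455.8713      20,735.2281
  Σ                    773.6102     3,653.8542      21,511.2013
P = 773.6102; D_Mac = 4.72312 yrs; D_mod = 4.36518 yrs; C = 23.75133.
Duration effect: -4.36518 × (+0.0075) = -0.032739
Convexity effect: 0.5 × 23.75133 × (0.0075)² = +0.0006680
ΔP/P ≈ -0.032739 + 0.0006680 = -0.032071 = -3.2071%.

-3.21%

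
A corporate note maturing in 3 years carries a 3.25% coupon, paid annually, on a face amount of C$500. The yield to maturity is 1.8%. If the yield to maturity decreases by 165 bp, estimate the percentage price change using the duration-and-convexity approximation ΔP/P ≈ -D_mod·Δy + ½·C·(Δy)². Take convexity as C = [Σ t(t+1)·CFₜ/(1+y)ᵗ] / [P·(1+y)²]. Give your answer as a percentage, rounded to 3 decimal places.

+4.866%

With y = 0.018:
  t   CF        PV=CF/(1+0.018)^t    t·PV        t(t+1)·PV
  1        16.25        15.9627        15.9627          31.9253
  2        16.25        15.6804        31.3608          94.0825
  3       516.25       489.3468     1,468.0403       5,872.1613
  Σ                    520.9899     1,515.3638       5,998.1692
P = 520.9899; D_Mac = 2.90862 yrs; D_mod = 2.85719 yrs; C = 11.10948.
Duration effect: -2.85719 × (-0.0165) = +0.047144
Convexity effect: 0.5 × 11.10948 × (-0.0165)² = +0.0015123
ΔP/P ≈ +0.047144 + 0.0015123 = +0.048656 = +4.8656%.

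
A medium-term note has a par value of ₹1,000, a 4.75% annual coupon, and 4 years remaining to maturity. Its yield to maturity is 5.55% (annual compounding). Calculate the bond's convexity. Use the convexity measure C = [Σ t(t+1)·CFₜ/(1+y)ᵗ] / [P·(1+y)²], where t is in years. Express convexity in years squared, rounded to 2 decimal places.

16.35

With y = 0.0555:
  t   CF        PV=CF/(1+0.0555)^t    t·PV        t(t+1)·PV
  1        47.50        45.0024        45.0024          90.0047
  2        47.50        42.6361        85.2721         255.8164
  3        47.50        40.3942       121.1826         484.7303
  4     1,047.50       843.9585     3,375.8339      16,879.1696
  Σ                    971.9911     3,627.2910      17,709.7210
P = 971.9911.
Convexity = Σ t(t+1)·PV / [P·(1+y)²] = 17,709.7210 / (971.9911 × 1.114080) = 16.35434.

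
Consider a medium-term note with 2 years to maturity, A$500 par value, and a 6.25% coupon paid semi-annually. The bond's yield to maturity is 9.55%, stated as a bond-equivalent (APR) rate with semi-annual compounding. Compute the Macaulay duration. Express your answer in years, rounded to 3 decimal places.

1.908 years

Periodic yield y = 0.04775. Discount each cash flow and weight by its period:
  t   CF        PV=CF/(1+0.04775)^t    t·PV
  1       15.625        14.9129        14.9129
  2       15.625        14.2333        28.4665
  3       15.625        13.5846        40.7538
  4      515.625       427.8616     1,711.4463
  Σ                    470.5924     1,795.5796
Price P = Σ PV = 470.5924.
Macaulay duration = Σ(t·PV) / P = 1,795.5796 / 470.5924 = 3.81557 half-year periods.
In years: 3.81557 / 2 = 1.90779 years.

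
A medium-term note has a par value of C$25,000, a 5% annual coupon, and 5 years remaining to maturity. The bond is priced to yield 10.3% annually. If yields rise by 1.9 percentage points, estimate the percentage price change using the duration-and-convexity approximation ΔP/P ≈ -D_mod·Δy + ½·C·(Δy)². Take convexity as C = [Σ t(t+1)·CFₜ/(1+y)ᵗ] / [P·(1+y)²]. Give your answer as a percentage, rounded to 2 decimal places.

With y = 0.103:
  t   CF        PV=CF/(1+0.103)^t    t·PV        t(t+1)·PV
  1     1,250.00     1,133.2729     1,133.2729       2,266.5458
  2     1,250.00     1,027.4460     2,054.8919       6,164.6758
  3     1,250.00       931.5013     2,794.5040      11,178.0159
  4     1,250.00       844.5162     3,378.0646      16,890.3232
  5    26,250.00    16,078.7301    80,393.6506     482,361.9034
  Σ                 20,015.4664    89,754.3840     518,861.4640
P = 20,015.4664; D_Mac = 4.48425 yrs; D_mod = 4.06550 yrs; C = 21.30761.
Duration effect: -4.06550 × (+0.019) = -0.077245
Convexity effect: 0.5 × 21.30761 × (0.019)² = +0.0038460
ΔP/P ≈ -0.077245 + 0.0038460 = -0.073399 = -7.3399%.

-7.34%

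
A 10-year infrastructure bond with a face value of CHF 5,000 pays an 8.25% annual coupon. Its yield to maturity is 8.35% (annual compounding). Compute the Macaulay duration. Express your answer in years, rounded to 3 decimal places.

7.172 years

Periodic yield y = 0.0835. Discount each cash flow and weight by its year:
  t   CF        PV=CF/(1+0.0835)^t    t·PV
  1       412.50       380.7107       380.7107
  2       412.50       351.3712       702.7423
  3       412.50       324.2927       972.8782
  4       412.50       299.3011     1,197.2043
  5       412.50       276.2354     1,381.1771
  6       412.50       254.9473     1,529.6839
  7       412.50       235.2998     1,647.0985
  8       412.50       217.1664     1,737.3312
  9       412.50       200.4305     1,803.8741
  10    5,412.50     2,427.2178    24,272.1782
  Σ                  4,966.9729    35,624.8787
Price P = Σ PV = 4,966.9729.
Macaulay duration = Σ(t·PV) / P = 35,624.8787 / 4,966.9729 = 7.17235 years.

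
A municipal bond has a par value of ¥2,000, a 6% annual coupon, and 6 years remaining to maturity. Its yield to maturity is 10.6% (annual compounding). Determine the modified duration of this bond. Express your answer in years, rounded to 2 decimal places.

4.62 years

Periodic yield y = 0.106. First find Macaulay duration:
  t   CF        PV=CF/(1+0.106)^t    t·PV
  1       120.00       108.4991       108.4991
  2       120.00        98.1004       196.2009
  3       120.00        88.6984       266.0952
  4       120.00        80.1975       320.7899
  5       120.00        72.5113       362.5564
  6     2,120.00     1,158.2574     6,949.5446
  Σ                  1,606.2642     8,203.6863
P = 1,606.2642; Macaulay duration = 8,203.6863 / 1,606.2642 = 5.10731 years.
Modified duration = D_Mac / (1 + y) = 5.10731 / 1.106 = 4.61782 years.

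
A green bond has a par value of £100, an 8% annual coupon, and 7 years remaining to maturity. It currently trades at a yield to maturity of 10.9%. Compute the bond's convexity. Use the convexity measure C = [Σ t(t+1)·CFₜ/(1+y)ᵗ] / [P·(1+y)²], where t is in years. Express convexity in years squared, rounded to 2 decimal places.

32.84

With y = 0.109:
  t   CF        PV=CF/(1+0.109)^t    t·PV        t(t+1)·PV
  1         8.00         7.2137         7.2137          14.4274
  2         8.00         6.5047        13.0094          39.0282
  3         8.00         5.8654        17.5961          70.3844
  4         8.00         5.2889        21.1555         105.7776
  5         8.00         4.7691        23.8453         143.0716
  6         8.00         4.3003        25.8019         180.6134
  7       108.00        52.3483       366.4384       2,931.5072
  Σ                     86.2904       475.0603       3,484.8098
P = 86.2904.
Convexity = Σ t(t+1)·PV / [P·(1+y)²] = 3,484.8098 / (86.2904 × 1.229881) = 32.83626.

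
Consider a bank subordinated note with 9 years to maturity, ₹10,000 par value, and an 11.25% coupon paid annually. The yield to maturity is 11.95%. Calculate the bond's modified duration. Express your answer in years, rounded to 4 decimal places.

Periodic yield y = 0.1195. First find Macaulay duration:
  t   CF        PV=CF/(1+0.1195)^t    t·PV
  1     1,125.00     1,004.9129     1,004.9129
  2     1,125.00       897.6444     1,795.2888
  3     1,125.00       801.8262     2,405.4785
  4     1,125.00       716.2360     2,864.9439
  5     1,125.00       639.7820     3,198.9101
  6     1,125.00       571.4891     3,428.9345
  7     1,125.00       510.4860     3,573.4020
  8     1,125.00       455.9946     3,647.9571
  9    11,125.00     4,027.9414    36,251.4722
  Σ                  9,626.3126    58,171.3000
P = 9,626.3126; Macaulay duration = 58,171.3000 / 9,626.3126 = 6.04295 years.
Modified duration = D_Mac / (1 + y) = 6.04295 / 1.1195 = 5.39790 years.

5.3979 years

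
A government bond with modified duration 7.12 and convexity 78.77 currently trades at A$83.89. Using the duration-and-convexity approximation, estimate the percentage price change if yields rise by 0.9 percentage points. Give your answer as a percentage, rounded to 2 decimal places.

-6.09%

Duration effect: -D_mod·Δy = -7.12 × (+0.009) = -0.064080
Convexity effect: ½·C·(Δy)² = 0.5 × 78.77 × (0.009)² = +0.003190185
ΔP/P ≈ -0.064080 + 0.003190185 = -0.060889815
= -6.0889815%.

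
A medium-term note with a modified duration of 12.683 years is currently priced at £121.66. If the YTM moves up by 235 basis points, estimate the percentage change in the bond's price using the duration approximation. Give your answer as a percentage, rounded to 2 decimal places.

Duration approximation: ΔP/P ≈ -D_mod · Δy = -12.683 × (+0.0235) = -0.2980505.
As a percentage: -29.80505%.

-29.81%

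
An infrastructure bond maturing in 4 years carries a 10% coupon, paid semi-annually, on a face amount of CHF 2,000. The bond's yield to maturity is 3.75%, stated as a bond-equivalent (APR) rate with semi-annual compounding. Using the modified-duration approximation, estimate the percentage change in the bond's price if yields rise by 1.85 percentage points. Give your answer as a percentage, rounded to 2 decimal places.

Periodic yield y = 0.01875. Modified duration first:
  t   CF        PV=CF/(1+0.01875)^t    t·PV
  1       100.00        98.1595        98.1595
  2       100.00        96.3529       192.7058
  3       100.00        94.5795       283.7386
  4       100.00        92.8388       371.3552
  5       100.00        91.1301       455.6505
  6       100.00        89.4529       536.7172
  7       100.00        87.8065       614.6455
  8     2,100.00     1,809.9989    14,479.9915
  Σ                  2,460.3191    17,032.9638
P = 2,460.3191; D_Mac = 6.92307 half-year periods = 3.46154 yrs; D_mod = 3.46154/(1+0.01875) = 3.39783 yrs.
ΔP/P ≈ -D_mod · Δy = -3.39783 × (+0.0185) = -0.062860 = -6.2860%.

-6.29%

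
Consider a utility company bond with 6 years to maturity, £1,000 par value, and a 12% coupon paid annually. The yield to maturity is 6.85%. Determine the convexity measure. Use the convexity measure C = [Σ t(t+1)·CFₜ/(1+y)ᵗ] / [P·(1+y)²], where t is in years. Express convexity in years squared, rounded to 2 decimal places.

26.75

With y = 0.0685:
  t   CF        PV=CF/(1+0.0685)^t    t·PV        t(t+1)·PV
  1       120.00       112.3070       112.3070         224.6139
  2       120.00       105.1071       210.2143         630.6428
  3       120.00        98.3689       295.1066       1,180.4264
  4       120.00        92.0626       368.2503       1,841.2516
  5       120.00        86.1606       430.8029       2,584.8174
  6     1,120.00       752.6115     4,515.6691      31,609.6840
  Σ                  1,246.6177     5,932.3502      38,071.4361
P = 1,246.6177.
Convexity = Σ t(t+1)·PV / [P·(1+y)²] = 38,071.4361 / (1,246.6177 × 1.141692) = 26.74958.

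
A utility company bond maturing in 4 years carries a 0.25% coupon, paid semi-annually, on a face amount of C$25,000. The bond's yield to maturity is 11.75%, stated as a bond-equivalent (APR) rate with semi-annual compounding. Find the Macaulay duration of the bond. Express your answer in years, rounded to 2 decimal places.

Periodic yield y = 0.05875. Discount each cash flow and weight by its period:
  t   CF        PV=CF/(1+0.05875)^t    t·PV
  1        31.25        29.5159        29.5159
  2        31.25        27.8781        55.7562
  3        31.25        26.3311        78.9934
  4        31.25        24.8700        99.4801
  5        31.25        23.4900       117.4500
  6        31.25        22.1865       133.1192
  7        31.25        20.9554       146.6878
  8    25,031.25    15,853.8648   126,830.9186
  Σ                 16,029.0920   127,491.9213
Price P = Σ PV = 16,029.0920.
Macaulay duration = Σ(t·PV) / P = 127,491.9213 / 16,029.0920 = 7.95378 half-year periods.
In years: 7.95378 / 2 = 3.97689 years.

3.98 years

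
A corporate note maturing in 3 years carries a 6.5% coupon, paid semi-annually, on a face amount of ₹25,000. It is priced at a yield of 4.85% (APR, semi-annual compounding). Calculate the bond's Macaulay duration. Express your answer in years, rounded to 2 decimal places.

2.78 years

Periodic yield y = 0.02425. Discount each cash flow and weight by its period:
  t   CF        PV=CF/(1+0.02425)^t    t·PV
  1       812.50       793.2634       793.2634
  2       812.50       774.4822     1,548.9643
  3       812.50       756.1456     2,268.4369
  4       812.50       738.2432     2,952.9730
  5       812.50       720.7647     3,603.8235
  6    25,812.50    22,356.0068   134,136.0409
  Σ                 26,138.9059   145,303.5019
Price P = Σ PV = 26,138.9059.
Macaulay duration = Σ(t·PV) / P = 145,303.5019 / 26,138.9059 = 5.55890 half-year periods.
In years: 5.55890 / 2 = 2.77945 years.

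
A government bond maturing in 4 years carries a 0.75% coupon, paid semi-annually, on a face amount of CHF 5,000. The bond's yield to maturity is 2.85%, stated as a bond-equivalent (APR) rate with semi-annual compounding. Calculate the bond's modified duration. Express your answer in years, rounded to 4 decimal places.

3.8899 years

Periodic yield y = 0.01425. First find Macaulay duration:
  t   CF        PV=CF/(1+0.01425)^t    t·PV
  1        18.75        18.4866        18.4866
  2        18.75        18.2268        36.4537
  3        18.75        17.9708        53.9123
  4        18.75        17.7183        70.8731
  5        18.75        17.4693        87.3466
  6        18.75        17.2239       103.3433
  7        18.75        16.9819       118.8733
  8     5,018.75     4,481.6241    35,852.9932
  Σ                  4,605.7017    36,342.2820
P = 4,605.7017; Macaulay duration = 36,342.2820 / 4,605.7017 = 7.89072 half-year periods = 3.94536 years.
Modified duration = D_Mac / (1 + y) = 3.94536 / 1.01425 = 3.88993 years.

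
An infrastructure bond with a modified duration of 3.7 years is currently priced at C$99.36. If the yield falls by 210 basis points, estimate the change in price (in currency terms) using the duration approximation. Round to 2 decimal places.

+C$7.72

Duration approximation: ΔP/P ≈ -D_mod · Δy = -3.7 × (-0.021) = +0.077700.
ΔP ≈ 99.36 × (+0.077700) = +7.720272.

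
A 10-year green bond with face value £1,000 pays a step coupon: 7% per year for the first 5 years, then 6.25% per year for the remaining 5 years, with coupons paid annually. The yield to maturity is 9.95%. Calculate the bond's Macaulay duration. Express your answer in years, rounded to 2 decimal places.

7.21 years

Periodic yield y = 0.0995. Discount each cash flow and weight by its year:
  t   CF        PV=CF/(1+0.0995)^t    t·PV
  1        70.00        63.6653        63.6653
  2        70.00        57.9039       115.8077
  3        70.00        52.6638       157.9915
  4        70.00        47.8980       191.5919
  5        70.00        43.5634       217.8171
  6        62.50        35.3760       212.2559
  7        62.50        32.1746       225.2223
  8        62.50        29.2630       234.1036
  9        62.50        26.6148       239.5330
  10    1,062.50       411.5064     4,115.0641
  Σ                    800.6291     5,773.0524
Price P = Σ PV = 800.6291.
Macaulay duration = Σ(t·PV) / P = 5,773.0524 / 800.6291 = 7.21065 years.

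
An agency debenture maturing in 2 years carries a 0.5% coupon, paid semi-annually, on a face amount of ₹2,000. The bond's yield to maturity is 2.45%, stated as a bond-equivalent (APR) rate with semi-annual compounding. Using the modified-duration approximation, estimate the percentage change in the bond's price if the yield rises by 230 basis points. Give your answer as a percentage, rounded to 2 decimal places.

-4.53%

Periodic yield y = 0.01225. Modified duration first:
  t   CF        PV=CF/(1+0.01225)^t    t·PV
  1         5.00         4.9395         4.9395
  2         5.00         4.8797         9.7594
  3         5.00         4.8207        14.4620
  4     2,005.00     1,909.6916     7,638.7664
  Σ                  1,924.3315     7,667.9273
P = 1,924.3315; D_Mac = 3.98472 half-year periods = 1.99236 yrs; D_mod = 1.99236/(1+0.01225) = 1.96825 yrs.
ΔP/P ≈ -D_mod · Δy = -1.96825 × (+0.023) = -0.045270 = -4.5270%.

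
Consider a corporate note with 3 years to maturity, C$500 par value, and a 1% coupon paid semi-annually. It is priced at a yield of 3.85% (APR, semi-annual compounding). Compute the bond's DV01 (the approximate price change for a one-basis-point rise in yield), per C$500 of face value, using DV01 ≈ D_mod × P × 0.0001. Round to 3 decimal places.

Periodic yield y = 0.01925.
  t   CF        PV=CF/(1+0.01925)^t    t·PV
  1         2.50         2.4528         2.4528
  2         2.50         2.4065         4.8129
  3         2.50         2.3610         7.0830
  4         2.50         2.3164         9.2657
  5         2.50         2.2727        11.3634
  6       502.50       448.1792     2,689.0755
  Σ                    459.9886     2,724.0533
P = 459.9886; D_Mac = 5.92200 half-year periods = 2.96100 yrs; D_mod = 2.90508 yrs.
DV01 ≈ 2.90508 × 459.9886 × 0.0001 = 0.133630.

C$0.134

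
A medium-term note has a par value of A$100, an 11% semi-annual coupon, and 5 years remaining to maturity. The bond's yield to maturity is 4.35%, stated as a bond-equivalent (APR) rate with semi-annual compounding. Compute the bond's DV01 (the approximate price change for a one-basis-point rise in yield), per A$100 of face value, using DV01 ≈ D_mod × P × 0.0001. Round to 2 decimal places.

A$0.05

Periodic yield y = 0.02175.
  t   CF        PV=CF/(1+0.02175)^t    t·PV
  1         5.50         5.3829         5.3829
  2         5.50         5.2683        10.5367
  3         5.50         5.1562        15.4686
  4         5.50         5.0464        20.1857
  5         5.50         4.9390        24.6950
  6         5.50         4.8339        29.0032
  7         5.50         4.7310        33.1168
  8         5.50         4.6303        37.0421
  9         5.50         4.5317        40.7853
  10      105.50        85.0758       850.7579
  Σ                    129.5955     1,066.9742
P = 129.5955; D_Mac = 8.23311 half-year periods = 4.11656 yrs; D_mod = 4.02893 yrs.
DV01 ≈ 4.02893 × 129.5955 × 0.0001 = 0.052213.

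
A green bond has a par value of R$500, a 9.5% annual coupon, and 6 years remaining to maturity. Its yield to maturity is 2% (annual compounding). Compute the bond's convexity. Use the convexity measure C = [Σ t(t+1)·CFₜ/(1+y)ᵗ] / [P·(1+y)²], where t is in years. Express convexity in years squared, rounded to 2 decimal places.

With y = 0.02:
  t   CF        PV=CF/(1+0.02)^t    t·PV        t(t+1)·PV
  1        47.50        46.5686        46.5686          93.1373
  2        47.50        45.6555        91.3110         273.9331
  3        47.50        44.7603       134.2809         537.1237
  4        47.50        43.8827       175.5306         877.6532
  5        47.50        43.0222       215.1111       1,290.6664
  6       547.50       486.1643     2,916.9860      20,418.9019
  Σ                    710.0537     3,579.7883      23,491.4156
P = 710.0537.
Convexity = Σ t(t+1)·PV / [P·(1+y)²] = 23,491.4156 / (710.0537 × 1.040400) = 31.79931.

31.80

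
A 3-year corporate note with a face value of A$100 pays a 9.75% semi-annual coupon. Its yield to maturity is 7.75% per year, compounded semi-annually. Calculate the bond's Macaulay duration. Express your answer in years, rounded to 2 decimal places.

2.68 years

Periodic yield y = 0.03875. Discount each cash flow and weight by its period:
  t   CF        PV=CF/(1+0.03875)^t    t·PV
  1        4.875         4.6931         4.6931
  2        4.875         4.5181         9.0361
  3        4.875         4.3495        13.0486
  4        4.875         4.1873        16.7491
  5        4.875         4.0311        20.1553
  6      104.875        83.4845       500.9069
  Σ                    105.2635       564.5891
Price P = Σ PV = 105.2635.
Macaulay duration = Σ(t·PV) / P = 564.5891 / 105.2635 = 5.36358 half-year periods.
In years: 5.36358 / 2 = 2.68179 years.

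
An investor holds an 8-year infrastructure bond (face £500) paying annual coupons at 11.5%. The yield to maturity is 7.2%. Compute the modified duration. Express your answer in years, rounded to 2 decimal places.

5.51 years

Periodic yield y = 0.072. First find Macaulay duration:
  t   CF        PV=CF/(1+0.072)^t    t·PV
  1        57.50        53.6381        53.6381
  2        57.50        50.0355       100.0710
  3        57.50        46.6749       140.0247
  4        57.50        43.5400       174.1601
  5        57.50        40.6157       203.0785
  6        57.50        37.8878       227.3267
  7        57.50        35.3431       247.4015
  8       557.50       319.6587     2,557.2700
  Σ                    627.3938     3,702.9705
P = 627.3938; Macaulay duration = 3,702.9705 / 627.3938 = 5.90215 years.
Modified duration = D_Mac / (1 + y) = 5.90215 / 1.072 = 5.50573 years.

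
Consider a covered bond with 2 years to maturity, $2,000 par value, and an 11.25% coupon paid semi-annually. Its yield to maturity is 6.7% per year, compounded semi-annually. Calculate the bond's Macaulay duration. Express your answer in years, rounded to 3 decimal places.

Periodic yield y = 0.0335. Discount each cash flow and weight by its period:
  t   CF        PV=CF/(1+0.0335)^t    t·PV
  1       112.50       108.8534       108.8534
  2       112.50       105.3250       210.6500
  3       112.50       101.9110       305.7330
  4     2,112.50     1,851.6325     7,406.5300
  Σ                  2,167.7219     8,031.7664
Price P = Σ PV = 2,167.7219.
Macaulay duration = Σ(t·PV) / P = 8,031.7664 / 2,167.7219 = 3.70516 half-year periods.
In years: 3.70516 / 2 = 1.85258 years.

1.853 years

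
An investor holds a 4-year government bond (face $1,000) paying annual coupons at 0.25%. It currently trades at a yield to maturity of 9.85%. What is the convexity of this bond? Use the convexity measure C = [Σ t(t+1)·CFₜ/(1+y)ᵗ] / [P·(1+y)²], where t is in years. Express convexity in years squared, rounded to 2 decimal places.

16.47

With y = 0.0985:
  t   CF        PV=CF/(1+0.0985)^t    t·PV        t(t+1)·PV
  1         2.50         2.2758         2.2758           4.5517
  2         2.50         2.0718         4.1435          12.4306
  3         2.50         1.8860         5.6580          22.6319
  4     1,002.50       688.4686     2,753.8744      13,769.3720
  Σ                    694.7022     2,765.9517      13,808.9861
P = 694.7022.
Convexity = Σ t(t+1)·PV / [P·(1+y)²] = 13,808.9861 / (694.7022 × 1.206702) = 16.47263.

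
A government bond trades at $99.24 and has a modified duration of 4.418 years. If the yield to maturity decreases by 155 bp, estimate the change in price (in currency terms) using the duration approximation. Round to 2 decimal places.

+$6.80

Duration approximation: ΔP/P ≈ -D_mod · Δy = -4.418 × (-0.0155) = +0.068479.
ΔP ≈ 99.24 × (+0.068479) = +6.79585596.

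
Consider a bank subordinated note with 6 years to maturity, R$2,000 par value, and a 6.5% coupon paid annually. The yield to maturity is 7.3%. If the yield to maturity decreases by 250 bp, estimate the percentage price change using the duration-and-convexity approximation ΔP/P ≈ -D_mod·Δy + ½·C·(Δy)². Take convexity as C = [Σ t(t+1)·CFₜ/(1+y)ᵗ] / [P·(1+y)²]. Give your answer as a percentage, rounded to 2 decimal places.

With y = 0.073:
  t   CF        PV=CF/(1+0.073)^t    t·PV        t(t+1)·PV
  1       130.00       121.1556       121.1556         242.3113
  2       130.00       112.9130       225.8260         677.4779
  3       130.00       105.2311       315.6934       1,262.7734
  4       130.00        98.0719       392.2875       1,961.4374
  5       130.00        91.3997       456.9985       2,741.9908
  6     2,130.00     1,395.6653     8,373.9916      58,617.9414
  Σ                  1,924.4366     9,885.9526      65,503.9323
P = 1,924.4366; D_Mac = 5.13706 yrs; D_mod = 4.78757 yrs; C = 29.56408.
Duration effect: -4.78757 × (-0.025) = +0.119689
Convexity effect: 0.5 × 29.56408 × (-0.025)² = +0.0092388
ΔP/P ≈ +0.119689 + 0.0092388 = +0.128928 = +12.8928%.

+12.89%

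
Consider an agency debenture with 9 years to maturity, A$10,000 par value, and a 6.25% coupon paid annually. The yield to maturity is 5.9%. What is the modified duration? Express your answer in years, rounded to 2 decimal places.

Periodic yield y = 0.059. First find Macaulay duration:
  t   CF        PV=CF/(1+0.059)^t    t·PV
  1       625.00       590.1794       590.1794
  2       625.00       557.2988     1,114.5976
  3       625.00       526.2500     1,578.7501
  4       625.00       496.9311     1,987.7244
  5       625.00       469.2456     2,346.2280
  6       625.00       443.1026     2,658.6153
  7       625.00       418.4160     2,928.9121
  8       625.00       395.1048     3,160.8386
  9    10,625.00     6,342.5704    57,083.1338
  Σ                 10,239.0988    73,448.9794
P = 10,239.0988; Macaulay duration = 73,448.9794 / 10,239.0988 = 7.17338 years.
Modified duration = D_Mac / (1 + y) = 7.17338 / 1.059 = 6.77373 years.

6.77 years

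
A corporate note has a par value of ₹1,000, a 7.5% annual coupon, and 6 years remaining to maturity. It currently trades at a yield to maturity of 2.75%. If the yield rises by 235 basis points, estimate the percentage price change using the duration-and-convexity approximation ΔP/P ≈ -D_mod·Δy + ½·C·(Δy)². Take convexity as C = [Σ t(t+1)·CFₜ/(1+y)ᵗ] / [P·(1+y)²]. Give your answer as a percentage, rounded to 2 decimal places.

-10.91%

With y = 0.0275:
  t   CF        PV=CF/(1+0.0275)^t    t·PV        t(t+1)·PV
  1        75.00        72.9927        72.9927         145.9854
  2        75.00        71.0391       142.0782         426.2347
  3        75.00        69.1378       207.4135         829.6540
  4        75.00        67.2874       269.1497       1,345.7486
  5        75.00        65.4865       327.4327       1,964.5965
  6     1,075.00       913.5188     5,481.1127      38,367.7888
  Σ                  1,259.4624     6,500.1796      43,080.0081
P = 1,259.4624; D_Mac = 5.16107 yrs; D_mod = 5.02294 yrs; C = 32.39865.
Duration effect: -5.02294 × (+0.0235) = -0.118039
Convexity effect: 0.5 × 32.39865 × (0.0235)² = +0.0089461
ΔP/P ≈ -0.118039 + 0.0089461 = -0.109093 = -10.9093%.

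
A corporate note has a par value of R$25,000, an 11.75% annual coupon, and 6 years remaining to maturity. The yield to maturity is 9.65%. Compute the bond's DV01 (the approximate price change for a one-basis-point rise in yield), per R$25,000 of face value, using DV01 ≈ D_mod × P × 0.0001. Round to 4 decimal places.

Periodic yield y = 0.0965.
  t   CF        PV=CF/(1+0.0965)^t    t·PV
  1     2,937.50     2,678.9786     2,678.9786
  2     2,937.50     2,443.2089     4,886.4178
  3     2,937.50     2,228.1887     6,684.5661
  4     2,937.50     2,032.0918     8,128.3673
  5     2,937.50     1,853.2529     9,266.2646
  6    27,937.50    16,074.4353    96,446.6117
  Σ                 27,310.1562   128,091.2061
P = 27,310.1562; D_Mac = 4.69024 yrs; D_mod = 4.27747 yrs.
DV01 ≈ 4.27747 × 27,310.1562 × 0.0001 = 11.681825.

R$11.6818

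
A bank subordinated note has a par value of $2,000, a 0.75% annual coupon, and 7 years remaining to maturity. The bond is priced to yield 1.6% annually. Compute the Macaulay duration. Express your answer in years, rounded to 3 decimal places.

6.840 years

Periodic yield y = 0.016. Discount each cash flow and weight by its year:
  t   CF        PV=CF/(1+0.016)^t    t·PV
  1        15.00        14.7638        14.7638
  2        15.00        14.5313        29.0626
  3        15.00        14.3024        42.9073
  4        15.00        14.0772        56.3088
  5        15.00        13.8555        69.2776
  6        15.00        13.6373        81.8239
  7     2,015.00     1,803.0970    12,621.6791
  Σ                  1,888.2646    12,915.8231
Price P = Σ PV = 1,888.2646.
Macaulay duration = Σ(t·PV) / P = 12,915.8231 / 1,888.2646 = 6.84005 years.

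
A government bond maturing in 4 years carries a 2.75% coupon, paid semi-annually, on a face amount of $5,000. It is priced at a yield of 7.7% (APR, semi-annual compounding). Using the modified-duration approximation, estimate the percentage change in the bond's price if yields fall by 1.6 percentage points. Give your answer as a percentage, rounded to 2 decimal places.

Periodic yield y = 0.0385. Modified duration first:
  t   CF        PV=CF/(1+0.0385)^t    t·PV
  1        68.75        66.2013        66.2013
  2        68.75        63.7470       127.4940
  3        68.75        61.3837       184.1512
  4        68.75        59.1081       236.4322
  5        68.75        56.9168       284.5838
  6        68.75        54.8067       328.8402
  7        68.75        52.7749       369.4241
  8     5,068.75     3,746.6995    29,973.5962
  Σ                  4,161.6379    31,570.7229
P = 4,161.6379; D_Mac = 7.58613 half-year periods = 3.79306 yrs; D_mod = 3.79306/(1+0.0385) = 3.65245 yrs.
ΔP/P ≈ -D_mod · Δy = -3.65245 × (-0.016) = +0.058439 = +5.8439%.

+5.84%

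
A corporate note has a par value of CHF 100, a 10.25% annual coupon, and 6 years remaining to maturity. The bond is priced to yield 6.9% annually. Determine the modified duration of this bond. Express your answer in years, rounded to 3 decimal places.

Periodic yield y = 0.069. First find Macaulay duration:
  t   CF        PV=CF/(1+0.069)^t    t·PV
  1        10.25         9.5884         9.5884
  2        10.25         8.9695        17.9390
  3        10.25         8.3906        25.1717
  4        10.25         7.8490        31.3959
  5        10.25         7.3424        36.7118
  6       110.25        73.8775       443.2652
  Σ                    116.0173       564.0719
P = 116.0173; Macaulay duration = 564.0719 / 116.0173 = 4.86196 years.
Modified duration = D_Mac / (1 + y) = 4.86196 / 1.069 = 4.54814 years.

4.548 years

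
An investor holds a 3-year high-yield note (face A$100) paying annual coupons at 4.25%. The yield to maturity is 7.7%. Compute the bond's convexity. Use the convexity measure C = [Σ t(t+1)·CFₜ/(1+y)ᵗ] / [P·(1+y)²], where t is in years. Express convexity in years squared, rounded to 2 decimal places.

With y = 0.077:
  t   CF        PV=CF/(1+0.077)^t    t·PV        t(t+1)·PV
  1         4.25         3.9461         3.9461           7.8923
  2         4.25         3.6640         7.3280          21.9841
  3       104.25        83.4505       250.3515       1,001.4060
  Σ                     91.0607       261.6257       1,031.2824
P = 91.0607.
Convexity = Σ t(t+1)·PV / [P·(1+y)²] = 1,031.2824 / (91.0607 × 1.159929) = 9.76372.

9.76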